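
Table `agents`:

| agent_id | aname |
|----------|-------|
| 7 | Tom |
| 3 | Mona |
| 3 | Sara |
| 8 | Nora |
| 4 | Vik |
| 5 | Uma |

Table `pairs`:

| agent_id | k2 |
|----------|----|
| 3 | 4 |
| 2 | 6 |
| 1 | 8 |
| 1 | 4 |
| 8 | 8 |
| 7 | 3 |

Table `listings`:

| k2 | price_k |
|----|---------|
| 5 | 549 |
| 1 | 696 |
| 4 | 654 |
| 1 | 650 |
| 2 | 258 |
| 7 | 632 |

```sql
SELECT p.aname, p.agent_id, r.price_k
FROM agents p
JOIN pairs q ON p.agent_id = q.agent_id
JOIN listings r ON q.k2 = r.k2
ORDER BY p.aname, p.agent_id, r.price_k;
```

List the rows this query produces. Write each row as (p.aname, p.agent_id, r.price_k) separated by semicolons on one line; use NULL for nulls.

(Mona, 3, 654); (Sara, 3, 654)

Joins associate left-to-right: agents INNER JOIN pairs on agent_id gives 4 intermediate row(s).
Then INNER JOIN `listings r` on k2: keep only rows whose q.k2 appears in r.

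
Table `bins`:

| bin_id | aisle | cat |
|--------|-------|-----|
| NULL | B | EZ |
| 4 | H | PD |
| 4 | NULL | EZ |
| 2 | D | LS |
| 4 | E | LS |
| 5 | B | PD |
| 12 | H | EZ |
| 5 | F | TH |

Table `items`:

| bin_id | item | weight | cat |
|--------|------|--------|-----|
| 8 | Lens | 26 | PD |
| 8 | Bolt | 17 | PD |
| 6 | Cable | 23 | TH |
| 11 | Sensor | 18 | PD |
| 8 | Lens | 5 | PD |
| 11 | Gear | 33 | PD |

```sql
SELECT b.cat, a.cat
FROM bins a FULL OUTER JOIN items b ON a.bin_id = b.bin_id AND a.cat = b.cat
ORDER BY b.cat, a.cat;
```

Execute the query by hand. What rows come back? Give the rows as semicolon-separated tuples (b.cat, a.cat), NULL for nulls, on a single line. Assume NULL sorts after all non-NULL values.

(PD, NULL); (PD, NULL); (PD, NULL); (PD, NULL); (PD, NULL); (TH, NULL); (NULL, EZ); (NULL, EZ); (NULL, EZ); (NULL, LS); (NULL, LS); (NULL, PD); (NULL, PD); (NULL, TH)

FULL OUTER JOIN keeps every row from both sides; unmatched rows get NULL for the other side's columns.
Matching on a.bin_id = b.bin_id AND a.cat = b.cat. A NULL in a compared column never satisfies the condition.
- bin_id=NULL, cat=EZ: no b row matches, row kept with b columns NULL.
- bin_id=4, cat=PD: no b row matches, row kept with b columns NULL.
- bin_id=4, cat=EZ: no b row matches, row kept with b columns NULL.
- bin_id=2, cat=LS: no b row matches, row kept with b columns NULL.
- bin_id=4, cat=LS: no b row matches, row kept with b columns NULL.
- bin_id=5, cat=PD: no b row matches, row kept with b columns NULL.
- bin_id=12, cat=EZ: no b row matches, row kept with b columns NULL.
- bin_id=5, cat=TH: no b row matches, row kept with b columns NULL.
- 6 b row(s) had no a match → kept, a columns NULL.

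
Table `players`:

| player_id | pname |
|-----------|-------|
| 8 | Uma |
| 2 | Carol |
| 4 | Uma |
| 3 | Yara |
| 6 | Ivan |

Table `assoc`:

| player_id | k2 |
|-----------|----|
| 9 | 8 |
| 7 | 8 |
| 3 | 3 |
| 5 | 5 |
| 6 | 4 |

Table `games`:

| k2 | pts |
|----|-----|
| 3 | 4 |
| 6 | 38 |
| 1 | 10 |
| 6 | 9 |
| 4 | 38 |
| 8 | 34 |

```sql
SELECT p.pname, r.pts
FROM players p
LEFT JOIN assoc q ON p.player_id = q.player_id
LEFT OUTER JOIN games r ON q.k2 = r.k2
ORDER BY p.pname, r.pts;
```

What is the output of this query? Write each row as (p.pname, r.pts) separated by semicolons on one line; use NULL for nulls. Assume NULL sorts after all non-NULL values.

(Carol, NULL); (Ivan, 38); (Uma, NULL); (Uma, NULL); (Yara, 4)

Step 1 — p LEFT JOIN q on player_id → 5 row(s).
Then LEFT JOIN `games r` on k2: each of those 5 rows is kept; rows whose q.k2 has no match in r get NULL for r's columns.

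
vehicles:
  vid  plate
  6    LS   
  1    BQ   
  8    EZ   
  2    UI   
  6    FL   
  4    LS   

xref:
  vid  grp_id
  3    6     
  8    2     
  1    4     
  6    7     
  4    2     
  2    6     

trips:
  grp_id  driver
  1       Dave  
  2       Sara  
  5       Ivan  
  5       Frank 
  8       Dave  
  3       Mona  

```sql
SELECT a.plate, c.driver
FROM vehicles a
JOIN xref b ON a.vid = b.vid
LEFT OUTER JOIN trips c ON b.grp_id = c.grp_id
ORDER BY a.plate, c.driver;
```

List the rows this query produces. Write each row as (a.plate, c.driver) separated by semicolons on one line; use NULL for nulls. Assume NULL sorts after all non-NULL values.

(BQ, NULL); (EZ, Sara); (FL, NULL); (LS, Sara); (LS, NULL); (UI, NULL)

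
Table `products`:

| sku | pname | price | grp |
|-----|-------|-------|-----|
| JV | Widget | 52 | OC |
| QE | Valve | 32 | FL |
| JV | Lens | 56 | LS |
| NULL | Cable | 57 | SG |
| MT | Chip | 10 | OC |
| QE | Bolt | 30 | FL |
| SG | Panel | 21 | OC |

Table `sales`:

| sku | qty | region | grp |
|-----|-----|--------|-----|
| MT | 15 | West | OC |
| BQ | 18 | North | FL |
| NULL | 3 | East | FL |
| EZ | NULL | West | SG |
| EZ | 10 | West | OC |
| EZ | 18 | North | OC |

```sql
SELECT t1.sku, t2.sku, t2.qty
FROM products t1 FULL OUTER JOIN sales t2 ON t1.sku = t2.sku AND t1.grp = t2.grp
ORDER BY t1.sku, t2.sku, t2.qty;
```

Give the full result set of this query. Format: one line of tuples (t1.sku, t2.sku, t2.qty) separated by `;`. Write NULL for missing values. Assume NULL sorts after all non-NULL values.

(JV, NULL, NULL); (JV, NULL, NULL); (MT, MT, 15); (QE, NULL, NULL); (QE, NULL, NULL); (SG, NULL, NULL); (NULL, BQ, 18); (NULL, EZ, 10); (NULL, EZ, 18); (NULL, EZ, NULL); (NULL, NULL, 3); (NULL, NULL, NULL)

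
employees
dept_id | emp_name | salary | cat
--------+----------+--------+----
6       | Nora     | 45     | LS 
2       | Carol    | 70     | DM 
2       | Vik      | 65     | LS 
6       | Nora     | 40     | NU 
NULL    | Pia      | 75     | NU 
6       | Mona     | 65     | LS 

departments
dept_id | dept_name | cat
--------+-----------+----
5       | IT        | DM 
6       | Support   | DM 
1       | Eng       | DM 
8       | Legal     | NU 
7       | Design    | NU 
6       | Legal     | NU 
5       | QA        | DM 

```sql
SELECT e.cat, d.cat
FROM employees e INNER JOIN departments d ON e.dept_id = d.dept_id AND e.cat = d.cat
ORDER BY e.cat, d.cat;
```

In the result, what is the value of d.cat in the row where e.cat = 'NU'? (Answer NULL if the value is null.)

NU

INNER JOIN keeps only pairs where the ON condition holds.
Matching on e.dept_id = d.dept_id AND e.cat = d.cat. A NULL in a compared column never satisfies the condition.
- e[0] dept_id=6, cat=LS → no match; dropped.
- e[1] dept_id=2, cat=DM → no match; dropped.
- e[2] dept_id=2, cat=LS → no match; dropped.
- e[3] dept_id=6, cat=NU → 1 match(es) in d → 1 row(s).
- e[4] dept_id=NULL, cat=NU → no match; dropped.
- e[5] dept_id=6, cat=LS → no match; dropped.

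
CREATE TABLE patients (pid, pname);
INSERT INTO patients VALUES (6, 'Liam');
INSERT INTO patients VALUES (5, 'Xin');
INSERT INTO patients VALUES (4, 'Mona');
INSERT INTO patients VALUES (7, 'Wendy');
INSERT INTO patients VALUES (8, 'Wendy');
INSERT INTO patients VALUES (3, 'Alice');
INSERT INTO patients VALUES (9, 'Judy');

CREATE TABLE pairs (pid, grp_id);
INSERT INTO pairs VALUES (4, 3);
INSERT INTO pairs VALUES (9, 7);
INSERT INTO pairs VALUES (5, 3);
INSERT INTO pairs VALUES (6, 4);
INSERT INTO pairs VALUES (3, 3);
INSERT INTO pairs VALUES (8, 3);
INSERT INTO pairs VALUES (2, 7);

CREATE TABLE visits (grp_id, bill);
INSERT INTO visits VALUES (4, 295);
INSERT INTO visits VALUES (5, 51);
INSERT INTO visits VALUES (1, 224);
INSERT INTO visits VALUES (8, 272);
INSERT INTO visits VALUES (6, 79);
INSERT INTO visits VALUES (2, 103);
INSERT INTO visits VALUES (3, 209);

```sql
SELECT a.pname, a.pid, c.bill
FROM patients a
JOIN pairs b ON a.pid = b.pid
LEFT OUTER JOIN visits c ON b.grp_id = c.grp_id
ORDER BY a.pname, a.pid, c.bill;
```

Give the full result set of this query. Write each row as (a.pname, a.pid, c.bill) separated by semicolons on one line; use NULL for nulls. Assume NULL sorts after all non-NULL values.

Joins associate left-to-right: patients INNER JOIN pairs on pid gives 6 intermediate row(s).
Then LEFT JOIN `visits c` on grp_id: each of those 6 rows is kept; rows whose b.grp_id has no match in c get NULL for c's columns.

(Alice, 3, 209); (Judy, 9, NULL); (Liam, 6, 295); (Mona, 4, 209); (Wendy, 8, 209); (Xin, 5, 209)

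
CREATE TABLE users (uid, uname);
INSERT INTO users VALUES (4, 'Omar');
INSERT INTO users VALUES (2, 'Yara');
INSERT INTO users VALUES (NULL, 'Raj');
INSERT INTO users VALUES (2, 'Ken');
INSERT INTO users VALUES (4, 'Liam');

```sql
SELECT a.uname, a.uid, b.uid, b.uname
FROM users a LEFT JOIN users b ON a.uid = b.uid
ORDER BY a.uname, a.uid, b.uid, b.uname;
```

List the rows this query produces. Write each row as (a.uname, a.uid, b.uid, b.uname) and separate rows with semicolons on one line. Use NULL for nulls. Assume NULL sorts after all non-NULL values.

LEFT JOIN keeps every row from `users a`; unmatched rows get NULL for `users b`'s columns.
Matching on a.uid = b.uid. A NULL in a compared column never satisfies the condition.
- a[0] uid=4 → 2 match(es) in b → 2 row(s).
- a[1] uid=2 → 2 match(es) in b → 2 row(s).
- a[2] uid=NULL → no match; kept with NULLs on the b side.
- a[3] uid=2 → 2 match(es) in b → 2 row(s).
- a[4] uid=4 → 2 match(es) in b → 2 row(s).
After projecting and ordering:
a.uname | a.uid | b.uid | b.uname
Ken | 2 | 2 | Ken
Ken | 2 | 2 | Yara
Liam | 4 | 4 | Liam
Liam | 4 | 4 | Omar
Omar | 4 | 4 | Liam
Omar | 4 | 4 | Omar
Raj | NULL | NULL | NULL
Yara | 2 | 2 | Ken
Yara | 2 | 2 | Yara

(Ken, 2, 2, Ken); (Ken, 2, 2, Yara); (Liam, 4, 4, Liam); (Liam, 4, 4, Omar); (Omar, 4, 4, Liam); (Omar, 4, 4, Omar); (Raj, NULL, NULL, NULL); (Yara, 2, 2, Ken); (Yara, 2, 2, Yara)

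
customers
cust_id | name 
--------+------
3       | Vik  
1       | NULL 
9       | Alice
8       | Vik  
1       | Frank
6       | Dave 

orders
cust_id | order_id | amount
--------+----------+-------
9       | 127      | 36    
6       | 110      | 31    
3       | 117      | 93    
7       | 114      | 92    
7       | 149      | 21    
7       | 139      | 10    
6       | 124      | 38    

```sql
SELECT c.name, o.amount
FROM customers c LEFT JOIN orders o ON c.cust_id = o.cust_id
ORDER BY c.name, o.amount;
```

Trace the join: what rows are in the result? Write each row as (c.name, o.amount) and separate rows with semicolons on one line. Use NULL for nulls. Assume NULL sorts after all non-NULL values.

(Alice, 36); (Dave, 31); (Dave, 38); (Frank, NULL); (Vik, 93); (Vik, NULL); (NULL, NULL)

LEFT JOIN keeps every row from `customers`; unmatched rows get NULL for `orders`'s columns.
Matching on c.cust_id = o.cust_id.
Matched pairs: 4; unmatched c rows kept: 3.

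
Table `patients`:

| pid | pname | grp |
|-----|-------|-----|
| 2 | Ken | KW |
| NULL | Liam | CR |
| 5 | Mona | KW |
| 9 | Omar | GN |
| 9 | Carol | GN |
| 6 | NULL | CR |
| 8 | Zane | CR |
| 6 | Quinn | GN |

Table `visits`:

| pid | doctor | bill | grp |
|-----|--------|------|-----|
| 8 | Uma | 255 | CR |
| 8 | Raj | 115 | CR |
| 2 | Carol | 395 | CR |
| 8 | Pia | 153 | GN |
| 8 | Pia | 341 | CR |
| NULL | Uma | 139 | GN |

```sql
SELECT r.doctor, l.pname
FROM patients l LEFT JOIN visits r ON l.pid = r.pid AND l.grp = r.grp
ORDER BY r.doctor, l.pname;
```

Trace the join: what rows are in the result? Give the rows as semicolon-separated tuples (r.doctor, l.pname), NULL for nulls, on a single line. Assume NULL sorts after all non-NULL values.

(Pia, Zane); (Raj, Zane); (Uma, Zane); (NULL, Carol); (NULL, Ken); (NULL, Liam); (NULL, Mona); (NULL, Omar); (NULL, Quinn); (NULL, NULL)

LEFT JOIN keeps every row from `patients`; unmatched rows get NULL for `visits`'s columns.
Matching on l.pid = r.pid AND l.grp = r.grp. A NULL in a compared column never satisfies the condition.
- l[0] pid=2, grp=KW → no match; kept with NULLs on the r side.
- l[1] pid=NULL, grp=CR → no match; kept with NULLs on the r side.
- l[2] pid=5, grp=KW → no match; kept with NULLs on the r side.
- l[3] pid=9, grp=GN → no match; kept with NULLs on the r side.
- l[4] pid=9, grp=GN → no match; kept with NULLs on the r side.
- l[5] pid=6, grp=CR → no match; kept with NULLs on the r side.
- l[6] pid=8, grp=CR → 3 match(es) in r → 3 row(s).
- l[7] pid=6, grp=GN → no match; kept with NULLs on the r side.
After projecting and ordering:
r.doctor | l.pname
Pia | Zane
Raj | Zane
Uma | Zane
NULL | Carol
NULL | Ken
NULL | Liam
NULL | Mona
NULL | Omar
NULL | Quinn
NULL | NULL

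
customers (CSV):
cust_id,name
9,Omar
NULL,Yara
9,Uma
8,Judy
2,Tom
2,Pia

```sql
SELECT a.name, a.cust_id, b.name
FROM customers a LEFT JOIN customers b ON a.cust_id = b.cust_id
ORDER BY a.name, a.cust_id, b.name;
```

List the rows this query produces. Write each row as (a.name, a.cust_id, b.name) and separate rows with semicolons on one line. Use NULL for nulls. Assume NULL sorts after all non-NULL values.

LEFT JOIN keeps every row from `customers a`; unmatched rows get NULL for `customers b`'s columns.
Matching on a.cust_id = b.cust_id. A NULL in a compared column never satisfies the condition.
- a (cust_id=9) pairs with 2 row(s) of b.
- a (cust_id=NULL) has no partner → padded with NULL.
- a (cust_id=9) pairs with 2 row(s) of b.
- a (cust_id=8) pairs with 1 row(s) of b.
- a (cust_id=2) pairs with 2 row(s) of b.
- a (cust_id=2) pairs with 2 row(s) of b.
After projecting and ordering:
a.name | a.cust_id | b.name
Judy | 8 | Judy
Omar | 9 | Omar
Omar | 9 | Uma
Pia | 2 | Pia
Pia | 2 | Tom
Tom | 2 | Pia
Tom | 2 | Tom
Uma | 9 | Omar
Uma | 9 | Uma
Yara | NULL | NULL

(Judy, 8, Judy); (Omar, 9, Omar); (Omar, 9, Uma); (Pia, 2, Pia); (Pia, 2, Tom); (Tom, 2, Pia); (Tom, 2, Tom); (Uma, 9, Omar); (Uma, 9, Uma); (Yara, NULL, NULL)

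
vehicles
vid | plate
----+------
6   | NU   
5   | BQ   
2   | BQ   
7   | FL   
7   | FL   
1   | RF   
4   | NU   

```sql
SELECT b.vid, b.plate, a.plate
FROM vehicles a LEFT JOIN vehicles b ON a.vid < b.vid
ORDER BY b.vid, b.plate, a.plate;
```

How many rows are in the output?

22

LEFT JOIN keeps every row from `vehicles a`; unmatched rows get NULL for `vehicles b`'s columns.
Matching on a.vid < b.vid.
Matched pairs: 20; unmatched a rows kept: 2.
Total: 20 matched + 2 padded = 22 rows.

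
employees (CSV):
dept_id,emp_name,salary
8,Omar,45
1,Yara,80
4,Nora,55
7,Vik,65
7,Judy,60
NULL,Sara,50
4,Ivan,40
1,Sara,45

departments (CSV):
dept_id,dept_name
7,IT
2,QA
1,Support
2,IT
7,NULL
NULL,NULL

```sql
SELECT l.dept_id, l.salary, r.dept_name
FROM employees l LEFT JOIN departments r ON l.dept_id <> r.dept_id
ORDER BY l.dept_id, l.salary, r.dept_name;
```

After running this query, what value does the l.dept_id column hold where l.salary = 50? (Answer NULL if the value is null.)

NULL

LEFT JOIN keeps every row from `employees`; unmatched rows get NULL for `departments`'s columns.
Matching on l.dept_id <> r.dept_id. A NULL in a compared column never satisfies the condition.
- dept_id=8: 5 matching r row(s), so 5 row(s) emitted.
- dept_id=1: 4 matching r row(s), so 4 row(s) emitted.
- dept_id=4: 5 matching r row(s), so 5 row(s) emitted.
- dept_id=7: 3 matching r row(s), so 3 row(s) emitted.
- dept_id=7: 3 matching r row(s), so 3 row(s) emitted.
- dept_id=NULL: no r row matches, row kept with r columns NULL.
- dept_id=4: 5 matching r row(s), so 5 row(s) emitted.
- dept_id=1: 4 matching r row(s), so 4 row(s) emitted.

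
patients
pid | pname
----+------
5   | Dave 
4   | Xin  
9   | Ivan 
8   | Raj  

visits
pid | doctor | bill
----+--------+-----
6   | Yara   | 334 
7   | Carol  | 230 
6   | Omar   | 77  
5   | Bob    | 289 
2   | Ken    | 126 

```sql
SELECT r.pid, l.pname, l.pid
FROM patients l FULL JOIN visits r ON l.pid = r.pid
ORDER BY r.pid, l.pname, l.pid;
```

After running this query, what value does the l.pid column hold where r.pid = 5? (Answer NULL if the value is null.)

FULL OUTER JOIN keeps every row from both sides; unmatched rows get NULL for the other side's columns.
Matching on l.pid = r.pid.
Matched pairs: 1; unmatched l rows kept: 3; unmatched r rows kept: 4.

5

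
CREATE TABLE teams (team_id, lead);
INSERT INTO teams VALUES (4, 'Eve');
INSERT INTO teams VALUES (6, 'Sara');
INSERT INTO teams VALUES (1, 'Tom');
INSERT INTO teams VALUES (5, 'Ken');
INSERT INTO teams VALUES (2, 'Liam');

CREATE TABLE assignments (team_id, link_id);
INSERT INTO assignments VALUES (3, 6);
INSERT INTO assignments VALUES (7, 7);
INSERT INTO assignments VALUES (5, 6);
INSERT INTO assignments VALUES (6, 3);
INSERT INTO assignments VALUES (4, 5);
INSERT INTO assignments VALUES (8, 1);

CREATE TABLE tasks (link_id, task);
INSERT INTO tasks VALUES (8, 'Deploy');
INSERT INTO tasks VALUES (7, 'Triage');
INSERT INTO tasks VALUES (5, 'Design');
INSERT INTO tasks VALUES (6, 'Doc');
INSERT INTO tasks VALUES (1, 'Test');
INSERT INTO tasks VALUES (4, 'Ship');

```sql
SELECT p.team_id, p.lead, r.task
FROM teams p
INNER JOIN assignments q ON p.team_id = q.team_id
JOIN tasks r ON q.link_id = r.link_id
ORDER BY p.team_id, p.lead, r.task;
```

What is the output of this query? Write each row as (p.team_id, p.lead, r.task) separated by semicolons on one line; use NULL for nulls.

Evaluate left to right. First `teams p INNER JOIN assignments q` on team_id: 3 row(s).
Then INNER JOIN `tasks r` on link_id: keep only rows whose q.link_id appears in r.

(4, Eve, Design); (5, Ken, Doc)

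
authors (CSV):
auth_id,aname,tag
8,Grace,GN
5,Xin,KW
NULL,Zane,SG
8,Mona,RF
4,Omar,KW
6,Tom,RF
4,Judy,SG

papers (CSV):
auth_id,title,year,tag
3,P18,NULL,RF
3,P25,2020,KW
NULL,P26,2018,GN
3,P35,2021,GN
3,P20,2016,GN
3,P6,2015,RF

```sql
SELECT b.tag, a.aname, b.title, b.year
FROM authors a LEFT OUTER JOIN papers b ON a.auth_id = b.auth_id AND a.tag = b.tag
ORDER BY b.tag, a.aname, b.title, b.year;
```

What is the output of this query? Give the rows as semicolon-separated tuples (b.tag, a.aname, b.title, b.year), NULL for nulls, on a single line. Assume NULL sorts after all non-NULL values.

LEFT JOIN keeps every row from `authors`; unmatched rows get NULL for `papers`'s columns.
Matching on a.auth_id = b.auth_id AND a.tag = b.tag. A NULL in a compared column never satisfies the condition.
- a (auth_id=8, tag=GN) has no partner → padded with NULL.
- a (auth_id=5, tag=KW) has no partner → padded with NULL.
- a (auth_id=NULL, tag=SG) has no partner → padded with NULL.
- a (auth_id=8, tag=RF) has no partner → padded with NULL.
- a (auth_id=4, tag=KW) has no partner → padded with NULL.
- a (auth_id=6, tag=RF) has no partner → padded with NULL.
- a (auth_id=4, tag=SG) has no partner → padded with NULL.
After projecting and ordering:
b.tag | a.aname | b.title | b.year
NULL | Grace | NULL | NULL
NULL | Judy | NULL | NULL
NULL | Mona | NULL | NULL
NULL | Omar | NULL | NULL
NULL | Tom | NULL | NULL
NULL | Xin | NULL | NULL
NULL | Zane | NULL | NULL

(NULL, Grace, NULL, NULL); (NULL, Judy, NULL, NULL); (NULL, Mona, NULL, NULL); (NULL, Omar, NULL, NULL); (NULL, Tom, NULL, NULL); (NULL, Xin, NULL, NULL); (NULL, Zane, NULL, NULL)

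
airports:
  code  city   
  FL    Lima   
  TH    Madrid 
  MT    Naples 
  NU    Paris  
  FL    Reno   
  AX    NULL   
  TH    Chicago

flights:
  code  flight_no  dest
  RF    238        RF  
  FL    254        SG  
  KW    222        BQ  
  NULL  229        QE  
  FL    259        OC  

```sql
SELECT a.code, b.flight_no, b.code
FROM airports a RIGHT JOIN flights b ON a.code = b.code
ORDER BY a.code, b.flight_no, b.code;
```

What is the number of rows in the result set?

RIGHT JOIN keeps every row from `flights`; unmatched rows get NULL for `airports`'s columns.
Matching on a.code = b.code. A NULL in a compared column never satisfies the condition.
Matched pairs: 4; unmatched b rows kept: 3.
Total: 4 matched + 3 padded = 7 rows.

7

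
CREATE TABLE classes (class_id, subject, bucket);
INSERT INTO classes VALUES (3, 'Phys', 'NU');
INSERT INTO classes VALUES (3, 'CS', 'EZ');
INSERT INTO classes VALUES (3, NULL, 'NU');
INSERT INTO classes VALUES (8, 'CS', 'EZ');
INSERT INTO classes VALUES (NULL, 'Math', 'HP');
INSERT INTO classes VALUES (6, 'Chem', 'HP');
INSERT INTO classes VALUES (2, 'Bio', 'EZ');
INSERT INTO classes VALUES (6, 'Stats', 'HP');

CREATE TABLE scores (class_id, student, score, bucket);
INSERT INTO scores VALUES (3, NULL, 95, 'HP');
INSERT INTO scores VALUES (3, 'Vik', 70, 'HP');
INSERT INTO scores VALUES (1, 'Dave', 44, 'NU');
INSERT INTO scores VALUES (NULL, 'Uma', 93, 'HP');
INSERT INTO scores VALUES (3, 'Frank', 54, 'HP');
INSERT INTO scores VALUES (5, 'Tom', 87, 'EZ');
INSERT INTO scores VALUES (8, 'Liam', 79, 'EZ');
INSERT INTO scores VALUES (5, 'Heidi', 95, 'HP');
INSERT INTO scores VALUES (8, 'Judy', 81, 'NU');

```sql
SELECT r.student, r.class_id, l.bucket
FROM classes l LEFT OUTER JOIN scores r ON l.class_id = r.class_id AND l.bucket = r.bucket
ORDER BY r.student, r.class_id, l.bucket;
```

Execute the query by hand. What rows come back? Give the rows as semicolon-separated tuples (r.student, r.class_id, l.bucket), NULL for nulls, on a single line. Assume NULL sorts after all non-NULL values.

LEFT JOIN keeps every row from `classes`; unmatched rows get NULL for `scores`'s columns.
Matching on l.class_id = r.class_id AND l.bucket = r.bucket. A NULL in a compared column never satisfies the condition.
- l (class_id=3, bucket=NU) has no partner → padded with NULL.
- l (class_id=3, bucket=EZ) has no partner → padded with NULL.
- l (class_id=3, bucket=NU) has no partner → padded with NULL.
- l (class_id=8, bucket=EZ) pairs with 1 row(s) of r.
- l (class_id=NULL, bucket=HP) has no partner → padded with NULL.
- l (class_id=6, bucket=HP) has no partner → padded with NULL.
- l (class_id=2, bucket=EZ) has no partner → padded with NULL.
- l (class_id=6, bucket=HP) has no partner → padded with NULL.
After projecting and ordering:
r.student | r.class_id | l.bucket
Liam | 8 | EZ
NULL | NULL | EZ
NULL | NULL | EZ
NULL | NULL | HP
NULL | NULL | HP
NULL | NULL | HP
NULL | NULL | NU
NULL | NULL | NU

(Liam, 8, EZ); (NULL, NULL, EZ); (NULL, NULL, EZ); (NULL, NULL, HP); (NULL, NULL, HP); (NULL, NULL, HP); (NULL, NULL, NU); (NULL, NULL, NU)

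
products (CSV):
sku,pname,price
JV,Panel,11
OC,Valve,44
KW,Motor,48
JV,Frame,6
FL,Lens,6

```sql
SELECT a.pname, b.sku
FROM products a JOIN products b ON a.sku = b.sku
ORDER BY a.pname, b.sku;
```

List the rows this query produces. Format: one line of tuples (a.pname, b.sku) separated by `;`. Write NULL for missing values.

INNER JOIN keeps only pairs where the ON condition holds.
Matching on a.sku = b.sku.
- a[0] sku=JV → 2 match(es) in b → 2 row(s).
- a[1] sku=OC → 1 match(es) in b → 1 row(s).
- a[2] sku=KW → 1 match(es) in b → 1 row(s).
- a[3] sku=JV → 2 match(es) in b → 2 row(s).
- a[4] sku=FL → 1 match(es) in b → 1 row(s).
After projecting and ordering:
a.pname | b.sku
Frame | JV
Frame | JV
Lens | FL
Motor | KW
Panel | JV
Panel | JV
Valve | OC

(Frame, JV); (Frame, JV); (Lens, FL); (Motor, KW); (Panel, JV); (Panel, JV); (Valve, OC)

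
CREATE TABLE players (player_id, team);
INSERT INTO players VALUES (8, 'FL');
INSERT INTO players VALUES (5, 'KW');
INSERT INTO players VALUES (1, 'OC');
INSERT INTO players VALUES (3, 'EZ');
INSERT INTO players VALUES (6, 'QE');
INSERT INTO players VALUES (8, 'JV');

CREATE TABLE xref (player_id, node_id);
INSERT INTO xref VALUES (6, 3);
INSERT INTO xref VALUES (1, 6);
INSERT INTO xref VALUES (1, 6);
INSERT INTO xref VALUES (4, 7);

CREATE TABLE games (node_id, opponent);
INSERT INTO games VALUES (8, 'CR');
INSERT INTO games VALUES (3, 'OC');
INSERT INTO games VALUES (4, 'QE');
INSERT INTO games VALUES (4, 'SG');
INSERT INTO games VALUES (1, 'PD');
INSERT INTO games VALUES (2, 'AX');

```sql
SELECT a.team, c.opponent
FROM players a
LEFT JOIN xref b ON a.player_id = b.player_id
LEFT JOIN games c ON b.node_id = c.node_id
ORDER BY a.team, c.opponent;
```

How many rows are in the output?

7

Evaluate left to right. First `players a LEFT JOIN xref b` on player_id: 7 row(s).
Then LEFT JOIN `games c` on node_id: each of those 7 rows is kept; rows whose b.node_id has no match in c get NULL for c's columns.
Result: 7 row(s).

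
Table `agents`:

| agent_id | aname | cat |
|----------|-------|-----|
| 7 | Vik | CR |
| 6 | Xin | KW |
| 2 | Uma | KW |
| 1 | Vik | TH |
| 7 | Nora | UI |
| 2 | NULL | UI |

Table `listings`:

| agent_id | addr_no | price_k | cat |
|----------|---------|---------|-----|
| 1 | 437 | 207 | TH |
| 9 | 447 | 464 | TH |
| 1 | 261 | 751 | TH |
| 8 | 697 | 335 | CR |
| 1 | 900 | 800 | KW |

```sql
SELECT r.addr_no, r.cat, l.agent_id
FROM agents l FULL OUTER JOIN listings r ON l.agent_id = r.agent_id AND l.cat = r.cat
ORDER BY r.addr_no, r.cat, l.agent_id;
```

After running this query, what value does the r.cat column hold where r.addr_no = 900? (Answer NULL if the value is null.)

KW

FULL OUTER JOIN keeps every row from both sides; unmatched rows get NULL for the other side's columns.
Matching on l.agent_id = r.agent_id AND l.cat = r.cat.
Matched pairs: 2; unmatched l rows kept: 5; unmatched r rows kept: 3.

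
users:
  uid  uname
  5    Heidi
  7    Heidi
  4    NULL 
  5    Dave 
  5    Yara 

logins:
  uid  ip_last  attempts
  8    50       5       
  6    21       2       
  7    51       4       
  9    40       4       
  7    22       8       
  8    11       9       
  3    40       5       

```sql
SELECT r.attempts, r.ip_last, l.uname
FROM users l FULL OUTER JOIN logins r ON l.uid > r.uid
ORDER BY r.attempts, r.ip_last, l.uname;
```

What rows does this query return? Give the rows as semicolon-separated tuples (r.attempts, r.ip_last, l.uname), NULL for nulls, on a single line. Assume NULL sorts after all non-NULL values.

FULL OUTER JOIN keeps every row from both sides; unmatched rows get NULL for the other side's columns.
Matching on l.uid > r.uid.
Matched pairs: 6; unmatched l rows kept: 0; unmatched r rows kept: 5.

(2, 21, Heidi); (4, 40, NULL); (4, 51, NULL); (5, 40, Dave); (5, 40, Heidi); (5, 40, Heidi); (5, 40, Yara); (5, 40, NULL); (5, 50, NULL); (8, 22, NULL); (9, 11, NULL)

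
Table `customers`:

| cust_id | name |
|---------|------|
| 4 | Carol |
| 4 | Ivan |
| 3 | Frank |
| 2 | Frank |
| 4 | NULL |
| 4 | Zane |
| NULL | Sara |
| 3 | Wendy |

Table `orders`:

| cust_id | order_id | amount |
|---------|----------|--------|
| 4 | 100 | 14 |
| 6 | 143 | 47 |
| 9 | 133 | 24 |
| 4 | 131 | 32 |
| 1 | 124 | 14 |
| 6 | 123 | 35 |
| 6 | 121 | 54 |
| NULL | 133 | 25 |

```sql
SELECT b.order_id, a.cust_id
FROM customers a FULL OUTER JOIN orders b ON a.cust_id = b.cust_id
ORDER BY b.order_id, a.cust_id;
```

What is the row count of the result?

18

FULL OUTER JOIN keeps every row from both sides; unmatched rows get NULL for the other side's columns.
Matching on a.cust_id = b.cust_id. A NULL in a compared column never satisfies the condition.
- a[0] cust_id=4 → 2 match(es) in b → 2 row(s).
- a[1] cust_id=4 → 2 match(es) in b → 2 row(s).
- a[2] cust_id=3 → no match; kept with NULLs on the b side.
- a[3] cust_id=2 → no match; kept with NULLs on the b side.
- a[4] cust_id=4 → 2 match(es) in b → 2 row(s).
- a[5] cust_id=4 → 2 match(es) in b → 2 row(s).
- a[6] cust_id=NULL → no match; kept with NULLs on the b side.
- a[7] cust_id=3 → no match; kept with NULLs on the b side.
- 6 row(s) from b found no a partner → padded with NULL.
Total: 8 matched + 10 padded = 18 rows.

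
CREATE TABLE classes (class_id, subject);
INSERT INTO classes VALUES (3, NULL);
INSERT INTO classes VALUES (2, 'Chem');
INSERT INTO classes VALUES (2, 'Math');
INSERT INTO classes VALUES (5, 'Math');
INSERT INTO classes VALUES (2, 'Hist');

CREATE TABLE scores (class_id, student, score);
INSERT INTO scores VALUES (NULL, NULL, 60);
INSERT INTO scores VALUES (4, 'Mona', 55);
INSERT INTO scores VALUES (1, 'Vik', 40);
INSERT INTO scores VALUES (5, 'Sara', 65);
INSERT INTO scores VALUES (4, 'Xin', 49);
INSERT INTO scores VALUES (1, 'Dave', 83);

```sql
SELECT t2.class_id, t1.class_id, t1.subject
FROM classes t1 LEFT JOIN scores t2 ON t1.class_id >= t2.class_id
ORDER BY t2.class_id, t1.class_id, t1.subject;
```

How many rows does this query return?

LEFT JOIN keeps every row from `classes`; unmatched rows get NULL for `scores`'s columns.
Matching on t1.class_id >= t2.class_id. A NULL in a compared column never satisfies the condition.
- class_id=3: 2 matching t2 row(s), so 2 row(s) emitted.
- class_id=2: 2 matching t2 row(s), so 2 row(s) emitted.
- class_id=2: 2 matching t2 row(s), so 2 row(s) emitted.
- class_id=5: 5 matching t2 row(s), so 5 row(s) emitted.
- class_id=2: 2 matching t2 row(s), so 2 row(s) emitted.
Total: 13 rows.

13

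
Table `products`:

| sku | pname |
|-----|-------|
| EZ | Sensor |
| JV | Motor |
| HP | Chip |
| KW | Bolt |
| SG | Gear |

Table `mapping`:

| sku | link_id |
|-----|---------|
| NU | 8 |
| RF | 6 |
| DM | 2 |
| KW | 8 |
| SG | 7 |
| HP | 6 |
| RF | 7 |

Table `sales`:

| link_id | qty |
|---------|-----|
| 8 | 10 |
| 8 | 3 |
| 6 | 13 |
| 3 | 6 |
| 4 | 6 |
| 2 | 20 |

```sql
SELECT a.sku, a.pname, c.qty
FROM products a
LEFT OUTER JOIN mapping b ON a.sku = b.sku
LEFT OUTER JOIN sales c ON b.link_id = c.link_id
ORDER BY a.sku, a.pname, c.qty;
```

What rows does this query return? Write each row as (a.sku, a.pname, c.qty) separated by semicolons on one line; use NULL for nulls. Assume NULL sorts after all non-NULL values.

(EZ, Sensor, NULL); (HP, Chip, 13); (JV, Motor, NULL); (KW, Bolt, 3); (KW, Bolt, 10); (SG, Gear, NULL)

Step 1 — a LEFT JOIN b on sku → 5 row(s).
Then LEFT JOIN `sales c` on link_id: each of those 5 rows is kept; rows whose b.link_id has no match in c get NULL for c's columns.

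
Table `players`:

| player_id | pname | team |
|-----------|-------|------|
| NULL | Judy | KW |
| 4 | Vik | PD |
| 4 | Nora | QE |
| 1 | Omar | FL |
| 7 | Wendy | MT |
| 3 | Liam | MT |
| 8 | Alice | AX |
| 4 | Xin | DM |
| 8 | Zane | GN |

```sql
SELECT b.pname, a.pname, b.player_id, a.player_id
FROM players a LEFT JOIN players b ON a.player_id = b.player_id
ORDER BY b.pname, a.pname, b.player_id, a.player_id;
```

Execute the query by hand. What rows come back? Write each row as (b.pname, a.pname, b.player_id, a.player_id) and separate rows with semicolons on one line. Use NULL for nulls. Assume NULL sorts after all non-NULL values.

LEFT JOIN keeps every row from `players a`; unmatched rows get NULL for `players b`'s columns.
Matching on a.player_id = b.player_id. A NULL in a compared column never satisfies the condition.
Matched pairs: 16; unmatched a rows kept: 1.

(Alice, Alice, 8, 8); (Alice, Zane, 8, 8); (Liam, Liam, 3, 3); (Nora, Nora, 4, 4); (Nora, Vik, 4, 4); (Nora, Xin, 4, 4); (Omar, Omar, 1, 1); (Vik, Nora, 4, 4); (Vik, Vik, 4, 4); (Vik, Xin, 4, 4); (Wendy, Wendy, 7, 7); (Xin, Nora, 4, 4); (Xin, Vik, 4, 4); (Xin, Xin, 4, 4); (Zane, Alice, 8, 8); (Zane, Zane, 8, 8); (NULL, Judy, NULL, NULL)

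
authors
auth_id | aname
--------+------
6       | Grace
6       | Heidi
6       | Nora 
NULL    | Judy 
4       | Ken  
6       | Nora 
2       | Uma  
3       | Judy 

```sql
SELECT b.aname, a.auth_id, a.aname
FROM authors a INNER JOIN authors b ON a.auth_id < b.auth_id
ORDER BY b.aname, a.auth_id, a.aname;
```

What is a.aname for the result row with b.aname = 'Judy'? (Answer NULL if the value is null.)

INNER JOIN keeps only pairs where the ON condition holds.
Matching on a.auth_id < b.auth_id. A NULL in a compared column never satisfies the condition.
- a (auth_id=6) has no partner → excluded.
- a (auth_id=6) has no partner → excluded.
- a (auth_id=6) has no partner → excluded.
- a (auth_id=NULL) has no partner → excluded.
- a (auth_id=4) pairs with 4 row(s) of b.
- a (auth_id=6) has no partner → excluded.
- a (auth_id=2) pairs with 6 row(s) of b.
- a (auth_id=3) pairs with 5 row(s) of b.

Uma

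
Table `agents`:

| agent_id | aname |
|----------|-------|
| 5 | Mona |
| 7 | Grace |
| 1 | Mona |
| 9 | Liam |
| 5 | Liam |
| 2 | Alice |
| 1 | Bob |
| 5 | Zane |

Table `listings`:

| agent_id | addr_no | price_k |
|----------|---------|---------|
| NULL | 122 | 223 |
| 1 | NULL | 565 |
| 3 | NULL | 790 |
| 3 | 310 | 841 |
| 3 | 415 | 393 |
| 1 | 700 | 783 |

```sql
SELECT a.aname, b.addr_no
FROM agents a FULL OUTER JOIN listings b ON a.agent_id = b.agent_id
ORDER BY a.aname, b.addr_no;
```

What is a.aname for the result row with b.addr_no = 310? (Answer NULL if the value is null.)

NULL

FULL OUTER JOIN keeps every row from both sides; unmatched rows get NULL for the other side's columns.
Matching on a.agent_id = b.agent_id. A NULL in a compared column never satisfies the condition.
Matched pairs: 4; unmatched a rows kept: 6; unmatched b rows kept: 4.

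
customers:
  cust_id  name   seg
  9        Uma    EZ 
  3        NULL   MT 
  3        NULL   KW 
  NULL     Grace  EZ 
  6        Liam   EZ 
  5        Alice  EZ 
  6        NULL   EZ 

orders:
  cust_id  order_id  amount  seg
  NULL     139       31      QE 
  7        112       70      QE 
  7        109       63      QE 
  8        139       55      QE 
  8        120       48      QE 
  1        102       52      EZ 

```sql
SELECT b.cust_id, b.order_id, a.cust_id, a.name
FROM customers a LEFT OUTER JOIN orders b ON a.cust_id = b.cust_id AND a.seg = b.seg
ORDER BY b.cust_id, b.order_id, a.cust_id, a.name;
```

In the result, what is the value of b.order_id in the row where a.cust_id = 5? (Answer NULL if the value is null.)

LEFT JOIN keeps every row from `customers`; unmatched rows get NULL for `orders`'s columns.
Matching on a.cust_id = b.cust_id AND a.seg = b.seg. A NULL in a compared column never satisfies the condition.
Matched pairs: 0; unmatched a rows kept: 7.

NULL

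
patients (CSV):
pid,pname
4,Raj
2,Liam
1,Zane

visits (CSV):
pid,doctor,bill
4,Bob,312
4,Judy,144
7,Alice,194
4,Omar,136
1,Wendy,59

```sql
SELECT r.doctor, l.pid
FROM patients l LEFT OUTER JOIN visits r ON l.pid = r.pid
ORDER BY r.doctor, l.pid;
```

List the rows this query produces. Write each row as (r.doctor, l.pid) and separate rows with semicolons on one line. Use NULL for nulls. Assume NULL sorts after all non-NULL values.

(Bob, 4); (Judy, 4); (Omar, 4); (Wendy, 1); (NULL, 2)

LEFT JOIN keeps every row from `patients`; unmatched rows get NULL for `visits`'s columns.
Matching on l.pid = r.pid.
- l row (pid=4): matches 3 r row(s) → 3 output row(s).
- l row (pid=2): no match → kept, r columns NULL.
- l row (pid=1): matches 1 r row(s) → 1 output row(s).
After projecting and ordering:
r.doctor | l.pid
Bob | 4
Judy | 4
Omar | 4
Wendy | 1
NULL | 2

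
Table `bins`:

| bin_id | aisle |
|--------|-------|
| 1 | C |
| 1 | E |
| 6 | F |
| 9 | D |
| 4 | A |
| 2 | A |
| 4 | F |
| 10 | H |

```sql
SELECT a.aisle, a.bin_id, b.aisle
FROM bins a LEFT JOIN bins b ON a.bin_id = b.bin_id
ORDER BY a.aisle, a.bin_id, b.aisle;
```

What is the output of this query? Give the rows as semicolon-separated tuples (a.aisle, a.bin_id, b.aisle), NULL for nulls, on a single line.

(A, 2, A); (A, 4, A); (A, 4, F); (C, 1, C); (C, 1, E); (D, 9, D); (E, 1, C); (E, 1, E); (F, 4, A); (F, 4, F); (F, 6, F); (H, 10, H)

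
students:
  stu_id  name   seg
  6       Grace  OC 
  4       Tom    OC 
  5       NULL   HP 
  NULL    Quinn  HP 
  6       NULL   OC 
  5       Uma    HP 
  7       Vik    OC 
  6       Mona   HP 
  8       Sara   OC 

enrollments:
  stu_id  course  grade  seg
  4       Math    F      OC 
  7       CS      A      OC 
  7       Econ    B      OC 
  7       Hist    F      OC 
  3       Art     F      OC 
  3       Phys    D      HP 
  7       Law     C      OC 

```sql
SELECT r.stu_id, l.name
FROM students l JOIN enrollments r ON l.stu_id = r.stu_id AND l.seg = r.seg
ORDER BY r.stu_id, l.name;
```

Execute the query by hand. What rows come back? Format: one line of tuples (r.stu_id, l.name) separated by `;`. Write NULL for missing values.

INNER JOIN keeps only pairs where the ON condition holds.
Matching on l.stu_id = r.stu_id AND l.seg = r.seg. A NULL in a compared column never satisfies the condition.
- l row (stu_id=6, seg=OC): no match → dropped.
- l row (stu_id=4, seg=OC): matches 1 r row(s) → 1 output row(s).
- l row (stu_id=5, seg=HP): no match → dropped.
- l row (stu_id=NULL, seg=HP): no match → dropped.
- l row (stu_id=6, seg=OC): no match → dropped.
- l row (stu_id=5, seg=HP): no match → dropped.
- l row (stu_id=7, seg=OC): matches 4 r row(s) → 4 output row(s).
- l row (stu_id=6, seg=HP): no match → dropped.
- l row (stu_id=8, seg=OC): no match → dropped.
After projecting and ordering:
r.stu_id | l.name
4 | Tom
7 | Vik
7 | Vik
7 | Vik
7 | Vik

(4, Tom); (7, Vik); (7, Vik); (7, Vik); (7, Vik)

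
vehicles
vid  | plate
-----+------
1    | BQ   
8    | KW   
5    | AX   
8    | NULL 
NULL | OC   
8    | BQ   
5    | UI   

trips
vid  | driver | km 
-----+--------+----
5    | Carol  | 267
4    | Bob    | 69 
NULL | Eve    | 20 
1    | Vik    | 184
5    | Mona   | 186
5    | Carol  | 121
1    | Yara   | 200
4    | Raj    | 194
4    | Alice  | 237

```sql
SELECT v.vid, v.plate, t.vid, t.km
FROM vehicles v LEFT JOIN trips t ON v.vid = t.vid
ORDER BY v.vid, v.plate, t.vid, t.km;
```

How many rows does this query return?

12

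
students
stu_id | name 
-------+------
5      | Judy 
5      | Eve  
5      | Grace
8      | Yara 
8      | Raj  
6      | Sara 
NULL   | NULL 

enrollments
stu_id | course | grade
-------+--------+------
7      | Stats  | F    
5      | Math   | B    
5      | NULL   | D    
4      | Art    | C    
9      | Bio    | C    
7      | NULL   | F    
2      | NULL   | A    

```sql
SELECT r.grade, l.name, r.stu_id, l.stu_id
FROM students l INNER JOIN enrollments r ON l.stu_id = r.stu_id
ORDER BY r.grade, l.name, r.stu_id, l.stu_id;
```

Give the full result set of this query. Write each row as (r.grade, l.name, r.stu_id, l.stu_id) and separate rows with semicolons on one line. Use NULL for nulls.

INNER JOIN keeps only pairs where the ON condition holds.
Matching on l.stu_id = r.stu_id. A NULL in a compared column never satisfies the condition.
- stu_id=5: 2 matching r row(s), so 2 row(s) emitted.
- stu_id=5: 2 matching r row(s), so 2 row(s) emitted.
- stu_id=5: 2 matching r row(s), so 2 row(s) emitted.
- stu_id=8: no matching r row, dropped.
- stu_id=8: no matching r row, dropped.
- stu_id=6: no matching r row, dropped.
- stu_id=NULL: no matching r row, dropped.
After projecting and ordering:
r.grade | l.name | r.stu_id | l.stu_id
B | Eve | 5 | 5
B | Grace | 5 | 5
B | Judy | 5 | 5
D | Eve | 5 | 5
D | Grace | 5 | 5
D | Judy | 5 | 5

(B, Eve, 5, 5); (B, Grace, 5, 5); (B, Judy, 5, 5); (D, Eve, 5, 5); (D, Grace, 5, 5); (D, Judy, 5, 5)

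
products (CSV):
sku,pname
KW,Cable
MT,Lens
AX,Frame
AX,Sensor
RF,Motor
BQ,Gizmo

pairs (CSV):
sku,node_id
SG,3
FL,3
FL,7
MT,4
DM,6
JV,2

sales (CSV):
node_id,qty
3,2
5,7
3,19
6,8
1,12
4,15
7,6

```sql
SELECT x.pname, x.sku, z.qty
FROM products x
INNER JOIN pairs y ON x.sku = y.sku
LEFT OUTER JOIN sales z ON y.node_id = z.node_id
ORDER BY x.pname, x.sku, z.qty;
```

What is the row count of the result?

1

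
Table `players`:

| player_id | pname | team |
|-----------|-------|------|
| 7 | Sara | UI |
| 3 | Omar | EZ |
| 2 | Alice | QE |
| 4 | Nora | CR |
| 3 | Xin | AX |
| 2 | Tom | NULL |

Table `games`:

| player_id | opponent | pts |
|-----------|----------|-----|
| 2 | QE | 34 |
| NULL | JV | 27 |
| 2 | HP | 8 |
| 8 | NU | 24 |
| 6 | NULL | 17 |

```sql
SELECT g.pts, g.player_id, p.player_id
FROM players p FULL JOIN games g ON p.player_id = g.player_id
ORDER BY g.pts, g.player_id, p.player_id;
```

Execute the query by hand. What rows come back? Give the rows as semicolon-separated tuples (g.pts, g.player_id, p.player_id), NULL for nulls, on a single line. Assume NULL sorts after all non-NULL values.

FULL OUTER JOIN keeps every row from both sides; unmatched rows get NULL for the other side's columns.
Matching on p.player_id = g.player_id. A NULL in a compared column never satisfies the condition.
- player_id=7: no g row matches, row kept with g columns NULL.
- player_id=3: no g row matches, row kept with g columns NULL.
- player_id=2: 2 matching g row(s), so 2 row(s) emitted.
- player_id=4: no g row matches, row kept with g columns NULL.
- player_id=3: no g row matches, row kept with g columns NULL.
- player_id=2: 2 matching g row(s), so 2 row(s) emitted.
- 3 g row(s) had no p match → kept, p columns NULL.

(8, 2, 2); (8, 2, 2); (17, 6, NULL); (24, 8, NULL); (27, NULL, NULL); (34, 2, 2); (34, 2, 2); (NULL, NULL, 3); (NULL, NULL, 3); (NULL, NULL, 4); (NULL, NULL, 7)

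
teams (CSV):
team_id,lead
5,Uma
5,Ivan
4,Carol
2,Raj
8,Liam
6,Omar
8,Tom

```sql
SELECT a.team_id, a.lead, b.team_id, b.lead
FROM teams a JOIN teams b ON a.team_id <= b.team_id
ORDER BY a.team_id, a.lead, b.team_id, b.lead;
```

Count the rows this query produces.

30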